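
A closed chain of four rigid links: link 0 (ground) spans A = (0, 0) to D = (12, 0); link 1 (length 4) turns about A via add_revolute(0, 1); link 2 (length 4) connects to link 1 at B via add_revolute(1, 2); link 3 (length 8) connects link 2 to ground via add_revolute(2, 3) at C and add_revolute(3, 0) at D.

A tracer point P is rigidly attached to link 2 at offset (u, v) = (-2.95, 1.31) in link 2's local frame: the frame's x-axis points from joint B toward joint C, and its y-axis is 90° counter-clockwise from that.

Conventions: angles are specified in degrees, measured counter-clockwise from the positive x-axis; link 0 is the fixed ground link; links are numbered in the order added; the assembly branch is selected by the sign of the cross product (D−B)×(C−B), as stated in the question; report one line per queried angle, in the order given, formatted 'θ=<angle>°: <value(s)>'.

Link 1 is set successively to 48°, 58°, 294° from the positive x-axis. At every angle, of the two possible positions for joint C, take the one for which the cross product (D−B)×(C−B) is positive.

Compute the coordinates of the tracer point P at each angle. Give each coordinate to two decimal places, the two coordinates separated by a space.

A=(0,0), D=(12.00,0)
θ=48°: B = A + 4.00·(cos48°, sin48°) = (2.6765, 2.9726)
θ=48°: |BD| = 9.7859
θ=48°: circle(B,4.00) ∩ circle(D,8.00): a=2.4404, h=3.1693
θ=48°:   candidates: C₊=(5.9643,5.2508) cross=31.014; C₋=(4.0389,-0.7883) cross=-31.014
θ=48°:   branch + wants cross > 0 → take C=(5.9643,5.2508) (cross=31.014)
θ=48°: ex = (C−B)/|BC| = (0.8220,0.5696); ey = (-0.5696,0.8220)
θ=48°: P = B + -2.95·ex + 1.31·ey = (-0.4944,2.3692)
θ=58°: B = A + 4.00·(cos58°, sin58°) = (2.1197, 3.3922)
θ=58°: |BD| = 10.4464
θ=58°: circle(B,4.00) ∩ circle(D,8.00): a=2.9258, h=2.7276
θ=58°:   candidates: C₊=(5.7726,5.0219) cross=28.494; C₋=(4.0012,-0.1377) cross=-28.494
θ=58°:   branch + wants cross > 0 → take C=(5.7726,5.0219) (cross=28.494)
θ=58°: ex = (C−B)/|BC| = (0.9132,0.4074); ey = (-0.4074,0.9132)
θ=58°: P = B + -2.95·ex + 1.31·ey = (-1.1081,3.3866)
θ=294°: B = A + 4.00·(cos294°, sin294°) = (1.6269, -3.6542)
θ=294°: |BD| = 10.9979
θ=294°: circle(B,4.00) ∩ circle(D,8.00): a=3.3167, h=2.2360
θ=294°:   candidates: C₊=(4.0123,-0.4432) cross=24.591; C₋=(5.4981,-4.6611) cross=-24.591
θ=294°:   branch + wants cross > 0 → take C=(4.0123,-0.4432) (cross=24.591)
θ=294°: ex = (C−B)/|BC| = (0.5963,0.8027); ey = (-0.8027,0.5963)
θ=294°: P = B + -2.95·ex + 1.31·ey = (-1.1838,-5.2411)

θ=48°: -0.49 2.37
θ=58°: -1.11 3.39
θ=294°: -1.18 -5.24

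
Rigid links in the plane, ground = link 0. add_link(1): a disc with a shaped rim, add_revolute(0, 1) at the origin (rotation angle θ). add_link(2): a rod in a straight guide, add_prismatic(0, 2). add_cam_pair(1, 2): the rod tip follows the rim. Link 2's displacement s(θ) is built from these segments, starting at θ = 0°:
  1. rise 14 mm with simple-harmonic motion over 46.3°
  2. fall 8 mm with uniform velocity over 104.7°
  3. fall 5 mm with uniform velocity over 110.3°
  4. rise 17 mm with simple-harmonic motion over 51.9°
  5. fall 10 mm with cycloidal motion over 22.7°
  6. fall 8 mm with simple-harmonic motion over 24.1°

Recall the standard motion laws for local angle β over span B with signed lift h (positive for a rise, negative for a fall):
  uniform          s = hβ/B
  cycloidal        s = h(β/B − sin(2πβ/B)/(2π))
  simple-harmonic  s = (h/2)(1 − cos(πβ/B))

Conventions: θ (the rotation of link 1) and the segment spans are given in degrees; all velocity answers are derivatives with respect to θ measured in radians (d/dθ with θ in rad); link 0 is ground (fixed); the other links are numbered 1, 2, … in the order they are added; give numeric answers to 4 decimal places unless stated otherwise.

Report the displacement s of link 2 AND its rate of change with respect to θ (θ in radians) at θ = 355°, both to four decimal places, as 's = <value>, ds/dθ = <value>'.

segment 1 (0° to 46.3°, simple-harmonic, h = 14) is passed completely: s = 0.0000 + (14) = 14.0000
segment 2 (46.3° to 151°, uniform, h = -8) is passed completely: s = 14.0000 + (-8) = 6.0000
segment 3 (151° to 261.3°, uniform, h = -5) is passed completely: s = 6.0000 + (-5) = 1.0000
segment 4 (261.3° to 313.2°, simple-harmonic, h = 17) is passed completely: s = 1.0000 + (17) = 18.0000
segment 5 (313.2° to 335.9°, cycloidal, h = -10) is passed completely: s = 18.0000 + (-10) = 8.0000
θ = 355° falls in segment 6 (335.9° to 360°, simple-harmonic, h = -8): β = 355 − 335.9 = 19.1°, B = 24.1°; Δs = -8/2·(1 − cos(π·0.7925)) = -7.1800; s = 8.0000 − 7.1800 = 0.8200
velocity in seg [335.9°–360°] (simple-harmonic), θ in radians: β = 19.1° = 0.3334 rad, B = 24.1° = 0.4206 rad; ds/dθ = (πh/(2B)) sin(πβ/B) = (π·(-8)/(2·0.4206)) sin(π·0.7925) = -18.122628 mm/rad

s = 0.8200, ds/dθ = -18.1226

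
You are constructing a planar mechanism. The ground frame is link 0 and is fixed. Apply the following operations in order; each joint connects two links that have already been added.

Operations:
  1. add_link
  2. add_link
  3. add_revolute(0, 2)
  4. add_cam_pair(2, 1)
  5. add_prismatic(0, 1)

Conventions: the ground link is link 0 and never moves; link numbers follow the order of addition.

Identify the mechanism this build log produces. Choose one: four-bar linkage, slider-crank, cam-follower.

links: 3 (incl. ground); joints: 1 revolute, 1 prismatic, 1 higher (cam) pair, forming one closed loop
3 links, revolute + prismatic + higher pair in one loop → cam-follower

cam-follower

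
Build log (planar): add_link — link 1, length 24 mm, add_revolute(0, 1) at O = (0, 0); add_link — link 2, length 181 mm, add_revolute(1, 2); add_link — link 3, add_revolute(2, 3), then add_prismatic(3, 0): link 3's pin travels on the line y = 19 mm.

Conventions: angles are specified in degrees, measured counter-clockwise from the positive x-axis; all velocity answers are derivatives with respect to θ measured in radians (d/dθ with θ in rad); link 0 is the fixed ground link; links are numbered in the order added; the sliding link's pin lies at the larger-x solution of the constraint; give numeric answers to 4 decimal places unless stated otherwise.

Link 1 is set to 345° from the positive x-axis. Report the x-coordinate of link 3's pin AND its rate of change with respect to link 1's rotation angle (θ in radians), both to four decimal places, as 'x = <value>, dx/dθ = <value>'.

geometry: r = 24 mm, L = 181 mm, e = 19 mm
crank pin P = (r cos θ, r sin θ) = (23.182220, -6.211657)
h = r sin θ − e = -6.211657 − 19 = -25.211657
x = r cos θ + √(L² − h²) = 23.182220 + 179.235522 = 202.417742
dx/dθ = −r sin θ − h·r cos θ/√(L² − h²) (θ in radians; h = -25.211657) = 9.472518

x = 202.4177, dx/dθ = 9.4725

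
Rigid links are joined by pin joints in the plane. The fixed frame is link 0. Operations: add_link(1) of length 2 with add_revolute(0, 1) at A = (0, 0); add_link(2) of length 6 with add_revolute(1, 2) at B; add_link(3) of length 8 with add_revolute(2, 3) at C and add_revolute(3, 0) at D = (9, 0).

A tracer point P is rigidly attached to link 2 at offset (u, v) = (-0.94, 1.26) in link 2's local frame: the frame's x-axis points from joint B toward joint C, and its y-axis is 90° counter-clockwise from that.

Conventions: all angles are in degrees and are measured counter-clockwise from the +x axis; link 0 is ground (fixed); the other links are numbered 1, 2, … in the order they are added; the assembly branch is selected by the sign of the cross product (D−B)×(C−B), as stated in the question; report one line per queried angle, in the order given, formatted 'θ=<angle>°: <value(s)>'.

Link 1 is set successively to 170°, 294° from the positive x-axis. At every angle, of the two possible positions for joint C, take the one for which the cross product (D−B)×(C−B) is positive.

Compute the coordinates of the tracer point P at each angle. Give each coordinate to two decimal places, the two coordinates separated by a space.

A=(0,0), D=(9.00,0)
θ=170°: B = A + 2.00·(cos170°, sin170°) = (-1.9696, 0.3473)
θ=170°: |BD| = 10.9751
θ=170°: circle(B,6.00) ∩ circle(D,8.00): a=4.2119, h=4.2731
θ=170°:   candidates: C₊=(2.3754,4.4850) cross=46.898; C₋=(2.1050,-4.0570) cross=-46.898
θ=170°:   branch + wants cross > 0 → take C=(2.3754,4.4850) (cross=46.898)
θ=170°: ex = (C−B)/|BC| = (0.7242,0.6896); ey = (-0.6896,0.7242)
θ=170°: P = B + -0.94·ex + 1.26·ey = (-3.5193,0.6115)
θ=294°: B = A + 2.00·(cos294°, sin294°) = (0.8135, -1.8271)
θ=294°: |BD| = 8.3879
θ=294°: circle(B,6.00) ∩ circle(D,8.00): a=2.5249, h=5.4429
θ=294°:   candidates: C₊=(2.0922,4.0351) cross=45.654; C₋=(4.4633,-6.5893) cross=-45.654
θ=294°:   branch + wants cross > 0 → take C=(2.0922,4.0351) (cross=45.654)
θ=294°: ex = (C−B)/|BC| = (0.2131,0.9770); ey = (-0.9770,0.2131)
θ=294°: P = B + -0.94·ex + 1.26·ey = (-0.6179,-2.4770)

θ=170°: -3.52 0.61
θ=294°: -0.62 -2.48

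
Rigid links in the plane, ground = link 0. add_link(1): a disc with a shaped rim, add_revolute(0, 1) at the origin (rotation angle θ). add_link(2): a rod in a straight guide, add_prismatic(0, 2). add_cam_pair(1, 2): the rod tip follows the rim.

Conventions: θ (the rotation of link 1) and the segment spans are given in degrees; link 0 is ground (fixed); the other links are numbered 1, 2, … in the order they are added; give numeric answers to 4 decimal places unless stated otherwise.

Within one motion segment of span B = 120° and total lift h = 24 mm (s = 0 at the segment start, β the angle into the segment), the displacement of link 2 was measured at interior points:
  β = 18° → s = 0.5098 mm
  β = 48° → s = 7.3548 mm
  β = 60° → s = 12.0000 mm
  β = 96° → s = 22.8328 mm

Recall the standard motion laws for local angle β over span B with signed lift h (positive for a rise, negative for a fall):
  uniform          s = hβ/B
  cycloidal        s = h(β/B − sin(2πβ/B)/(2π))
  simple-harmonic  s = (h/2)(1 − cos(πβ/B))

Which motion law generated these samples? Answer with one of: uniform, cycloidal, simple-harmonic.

candidates at β/B = r: uniform s = h·r (linear in β); cycloidal s = h·(r − sin(2πr)/(2π)); simple-harmonic s = (h/2)(1 − cos(πr))
β=18°: printed 0.5098 | uniform 3.6000, cycloidal 0.5098, simple-harmonic 1.3079
β=48°: printed 7.3548 | uniform 9.6000, cycloidal 7.3548, simple-harmonic 8.2918
β=60°: printed 12.0000 | uniform 12.0000, cycloidal 12.0000, simple-harmonic 12.0000
β=96°: printed 22.8328 | uniform 19.2000, cycloidal 22.8328, simple-harmonic 21.7082
only one law matches every sample → cycloidal

cycloidal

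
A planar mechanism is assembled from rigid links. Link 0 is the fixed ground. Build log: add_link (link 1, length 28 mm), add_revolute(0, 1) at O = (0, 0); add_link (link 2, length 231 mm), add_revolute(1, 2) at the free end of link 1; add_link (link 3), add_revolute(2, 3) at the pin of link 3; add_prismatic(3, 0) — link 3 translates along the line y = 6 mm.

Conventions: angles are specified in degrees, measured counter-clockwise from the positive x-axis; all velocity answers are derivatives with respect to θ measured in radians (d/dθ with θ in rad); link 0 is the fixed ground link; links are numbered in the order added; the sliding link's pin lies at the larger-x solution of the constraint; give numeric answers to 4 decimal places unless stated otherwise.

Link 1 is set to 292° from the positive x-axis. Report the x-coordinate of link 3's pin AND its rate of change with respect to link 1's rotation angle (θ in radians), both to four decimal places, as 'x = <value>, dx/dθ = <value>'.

geometry: r = 28 mm, L = 231 mm, e = 6 mm
crank pin P = (r cos θ, r sin θ) = (10.488985, -25.961148)
h = r sin θ − e = -25.961148 − 6 = -31.961148
x = r cos θ + √(L² − h²) = 10.488985 + 228.778244 = 239.267229
dx/dθ = −r sin θ − h·r cos θ/√(L² − h²) (θ in radians; h = -31.961148) = 27.426497

x = 239.2672, dx/dθ = 27.4265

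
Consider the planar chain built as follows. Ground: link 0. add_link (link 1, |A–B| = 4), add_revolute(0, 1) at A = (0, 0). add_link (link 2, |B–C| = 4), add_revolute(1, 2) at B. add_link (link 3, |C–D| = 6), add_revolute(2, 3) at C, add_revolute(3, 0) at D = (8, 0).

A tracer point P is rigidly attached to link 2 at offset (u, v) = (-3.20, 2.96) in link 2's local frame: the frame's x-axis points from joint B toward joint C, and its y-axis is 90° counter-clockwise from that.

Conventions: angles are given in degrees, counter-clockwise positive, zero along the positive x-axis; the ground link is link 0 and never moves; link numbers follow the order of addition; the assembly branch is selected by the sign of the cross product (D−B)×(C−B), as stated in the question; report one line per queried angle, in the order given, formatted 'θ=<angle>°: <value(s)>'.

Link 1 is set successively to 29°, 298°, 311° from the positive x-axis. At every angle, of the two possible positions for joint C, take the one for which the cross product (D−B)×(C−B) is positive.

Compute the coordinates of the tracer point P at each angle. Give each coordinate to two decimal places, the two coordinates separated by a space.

A=(0,0), D=(8.00,0)
θ=29°: B = A + 4.00·(cos29°, sin29°) = (3.4985, 1.9392)
θ=29°: |BD| = 4.9015
θ=29°: circle(B,4.00) ∩ circle(D,6.00): a=0.4105, h=3.9789
θ=29°:   candidates: C₊=(5.4497,5.4310) cross=19.502; C₋=(2.3013,-1.8774) cross=-19.502
θ=29°:   branch + wants cross > 0 → take C=(5.4497,5.4310) (cross=19.502)
θ=29°: ex = (C−B)/|BC| = (0.4878,0.8729); ey = (-0.8729,0.4878)
θ=29°: P = B + -3.20·ex + 2.96·ey = (-0.6464,0.5897)
θ=298°: B = A + 4.00·(cos298°, sin298°) = (1.8779, -3.5318)
θ=298°: |BD| = 7.0678
θ=298°: circle(B,4.00) ∩ circle(D,6.00): a=2.1190, h=3.3926
θ=298°:   candidates: C₊=(2.0181,0.4658) cross=23.978; C₋=(5.4087,-5.4116) cross=-23.978
θ=298°:   branch + wants cross > 0 → take C=(2.0181,0.4658) (cross=23.978)
θ=298°: ex = (C−B)/|BC| = (0.0351,0.9994); ey = (-0.9994,0.0351)
θ=298°: P = B + -3.20·ex + 2.96·ey = (-1.1925,-6.6261)
θ=311°: B = A + 4.00·(cos311°, sin311°) = (2.6242, -3.0188)
θ=311°: |BD| = 6.1654
θ=311°: circle(B,4.00) ∩ circle(D,6.00): a=1.4607, h=3.7237
θ=311°:   candidates: C₊=(2.0746,0.9432) cross=22.958; C₋=(5.7212,-5.5504) cross=-22.958
θ=311°:   branch + wants cross > 0 → take C=(2.0746,0.9432) (cross=22.958)
θ=311°: ex = (C−B)/|BC| = (-0.1374,0.9905); ey = (-0.9905,-0.1374)
θ=311°: P = B + -3.20·ex + 2.96·ey = (0.1320,-6.5952)

θ=29°: -0.65 0.59
θ=298°: -1.19 -6.63
θ=311°: 0.13 -6.60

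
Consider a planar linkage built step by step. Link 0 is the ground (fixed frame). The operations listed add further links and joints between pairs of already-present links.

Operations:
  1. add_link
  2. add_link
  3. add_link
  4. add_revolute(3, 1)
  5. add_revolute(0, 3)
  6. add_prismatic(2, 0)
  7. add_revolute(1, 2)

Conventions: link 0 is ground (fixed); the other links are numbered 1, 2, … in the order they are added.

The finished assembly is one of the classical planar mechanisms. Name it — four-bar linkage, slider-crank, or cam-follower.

links: 4 (incl. ground); joints: 3 revolute, 1 prismatic, 0 higher (cam) pair, forming one closed loop
4 links, 3 revolutes + 1 prismatic in one loop → slider-crank

slider-crank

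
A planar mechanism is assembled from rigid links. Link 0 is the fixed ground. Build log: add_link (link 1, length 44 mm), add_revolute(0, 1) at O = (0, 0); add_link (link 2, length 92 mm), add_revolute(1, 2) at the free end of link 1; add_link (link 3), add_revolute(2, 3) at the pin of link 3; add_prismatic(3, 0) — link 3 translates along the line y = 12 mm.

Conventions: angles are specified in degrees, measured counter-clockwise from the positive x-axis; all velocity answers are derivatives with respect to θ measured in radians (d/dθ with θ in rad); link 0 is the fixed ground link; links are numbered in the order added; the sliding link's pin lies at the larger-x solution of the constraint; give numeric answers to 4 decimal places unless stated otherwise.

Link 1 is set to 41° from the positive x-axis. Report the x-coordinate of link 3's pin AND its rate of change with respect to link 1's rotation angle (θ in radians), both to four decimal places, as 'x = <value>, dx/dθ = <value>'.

geometry: r = 44 mm, L = 92 mm, e = 12 mm
crank pin P = (r cos θ, r sin θ) = (33.207222, 28.866597)
h = r sin θ − e = 28.866597 − 12 = 16.866597
x = r cos θ + √(L² − h²) = 33.207222 + 90.440687 = 123.647909
dx/dθ = −r sin θ − h·r cos θ/√(L² − h²) (θ in radians; h = 16.866597) = -35.059527

x = 123.6479, dx/dθ = -35.0595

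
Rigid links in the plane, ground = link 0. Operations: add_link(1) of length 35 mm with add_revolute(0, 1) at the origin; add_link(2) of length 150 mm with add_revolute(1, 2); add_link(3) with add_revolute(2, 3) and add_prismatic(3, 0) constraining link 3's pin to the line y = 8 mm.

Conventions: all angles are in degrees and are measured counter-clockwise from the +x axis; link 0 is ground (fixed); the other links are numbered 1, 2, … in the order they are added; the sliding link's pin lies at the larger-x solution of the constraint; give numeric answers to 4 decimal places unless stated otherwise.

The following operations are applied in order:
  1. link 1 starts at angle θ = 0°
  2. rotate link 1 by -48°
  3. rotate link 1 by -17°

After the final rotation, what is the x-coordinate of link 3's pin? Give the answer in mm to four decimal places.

geometry: r = 35 mm, L = 150 mm, e = 8 mm; θ starts at 0°
rotate link 1 by -48°: θ ← 0° -48° = -48°
rotate link 1 by -17°: θ ← -48° -17° = -65°
crank pin P = (r cos θ, r sin θ) = (14.791639, -31.720773)
h = r sin θ − e = -31.720773 − 8 = -39.720773
x = r cos θ + √(L² − h²) = 14.791639 + 144.645291 = 159.436930

159.4369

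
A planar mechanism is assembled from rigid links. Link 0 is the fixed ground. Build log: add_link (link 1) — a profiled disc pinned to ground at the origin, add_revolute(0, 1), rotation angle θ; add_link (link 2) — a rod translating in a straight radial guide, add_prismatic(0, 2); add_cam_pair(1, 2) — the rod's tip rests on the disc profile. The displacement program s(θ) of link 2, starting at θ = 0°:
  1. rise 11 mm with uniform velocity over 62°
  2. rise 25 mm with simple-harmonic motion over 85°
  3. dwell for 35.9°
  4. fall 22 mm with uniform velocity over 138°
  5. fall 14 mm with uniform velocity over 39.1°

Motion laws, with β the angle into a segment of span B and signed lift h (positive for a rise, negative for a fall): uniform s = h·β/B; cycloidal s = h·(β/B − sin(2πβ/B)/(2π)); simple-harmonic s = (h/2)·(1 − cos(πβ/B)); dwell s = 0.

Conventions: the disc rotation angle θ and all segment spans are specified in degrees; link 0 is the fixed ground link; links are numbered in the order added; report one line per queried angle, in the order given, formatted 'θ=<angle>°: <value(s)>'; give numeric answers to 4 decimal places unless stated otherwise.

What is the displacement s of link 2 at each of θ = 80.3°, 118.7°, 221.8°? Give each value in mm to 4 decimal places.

seg 1 [0°–62°] uniform, h=11: full span → s += 11 → s = 11.0000
seg 2 [62°–147°] simple-harmonic, h=25: θ=80.3° here. β=18.3, B=85. 25/2·(1 − cos(π·0.2153)) = 2.7518 → s = 13.7518
seg 2 [62°–147°] simple-harmonic, h=25: θ=118.7° here. β=56.7, B=85. 25/2·(1 − cos(π·0.6671)) = 18.7633 → s = 29.7633
seg 2 [62°–147°] simple-harmonic, h=25: full span → s += 25 → s = 36.0000
seg 3 [147°–182.9°] dwell: s stays 36.0000
seg 4 [182.9°–320.9°] uniform, h=-22: θ=221.8° here. β=38.9, B=138. -22·38.9/138 = -6.2014 → s = 29.7986

θ=80.3°: 13.7518
θ=118.7°: 29.7633
θ=221.8°: 29.7986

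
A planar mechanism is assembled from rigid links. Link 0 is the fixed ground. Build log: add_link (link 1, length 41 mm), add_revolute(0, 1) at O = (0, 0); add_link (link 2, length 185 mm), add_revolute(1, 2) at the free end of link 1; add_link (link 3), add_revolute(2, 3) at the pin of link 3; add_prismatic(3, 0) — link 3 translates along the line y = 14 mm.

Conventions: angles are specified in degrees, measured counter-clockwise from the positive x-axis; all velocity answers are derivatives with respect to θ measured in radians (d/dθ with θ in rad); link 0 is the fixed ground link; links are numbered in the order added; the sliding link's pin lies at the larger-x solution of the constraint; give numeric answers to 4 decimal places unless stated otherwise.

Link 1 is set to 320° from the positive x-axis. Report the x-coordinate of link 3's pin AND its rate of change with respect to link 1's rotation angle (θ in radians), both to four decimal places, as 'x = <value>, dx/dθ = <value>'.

geometry: r = 41 mm, L = 185 mm, e = 14 mm
crank pin P = (r cos θ, r sin θ) = (31.407822, -26.354292)
h = r sin θ − e = -26.354292 − 14 = -40.354292
x = r cos θ + √(L² − h²) = 31.407822 + 180.545094 = 211.952917
dx/dθ = −r sin θ − h·r cos θ/√(L² − h²) (θ in radians; h = -40.354292) = 33.374369

x = 211.9529, dx/dθ = 33.3744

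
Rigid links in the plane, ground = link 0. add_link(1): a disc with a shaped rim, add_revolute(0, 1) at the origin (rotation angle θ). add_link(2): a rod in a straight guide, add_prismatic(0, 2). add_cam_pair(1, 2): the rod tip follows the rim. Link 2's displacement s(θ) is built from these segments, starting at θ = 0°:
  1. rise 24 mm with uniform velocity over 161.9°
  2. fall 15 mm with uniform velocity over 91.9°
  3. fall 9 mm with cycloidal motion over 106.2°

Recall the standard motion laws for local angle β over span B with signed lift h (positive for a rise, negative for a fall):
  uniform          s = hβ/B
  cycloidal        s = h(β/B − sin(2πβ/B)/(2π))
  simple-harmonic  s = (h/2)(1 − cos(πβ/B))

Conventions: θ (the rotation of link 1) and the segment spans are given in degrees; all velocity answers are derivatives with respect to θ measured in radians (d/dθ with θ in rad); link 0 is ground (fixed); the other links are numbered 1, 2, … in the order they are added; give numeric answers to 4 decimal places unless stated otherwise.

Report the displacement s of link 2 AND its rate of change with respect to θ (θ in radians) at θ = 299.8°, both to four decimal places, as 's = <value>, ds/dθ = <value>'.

segment 1 (0° to 161.9°, uniform, h = 24) is passed completely: s = 0.0000 + (24) = 24.0000
segment 2 (161.9° to 253.8°, uniform, h = -15) is passed completely: s = 24.0000 + (-15) = 9.0000
θ = 299.8° falls in segment 3 (253.8° to 360°, cycloidal, h = -9): β = 299.8 − 253.8 = 46°, B = 106.2°; Δs = -9·(0.4331 − sin(2π·0.4331)/(2π)) = -3.3141; s = 9.0000 − 3.3141 = 5.6859
velocity in seg [253.8°–360°] (cycloidal), θ in radians: β = 46° = 0.8029 rad, B = 106.2° = 1.8535 rad; ds/dθ = (h/B)(1 − cos(2πβ/B)) = ((-9)/1.8535)(1 − cos(2π·0.4331)) = -9.289023 mm/rad

s = 5.6859, ds/dθ = -9.2890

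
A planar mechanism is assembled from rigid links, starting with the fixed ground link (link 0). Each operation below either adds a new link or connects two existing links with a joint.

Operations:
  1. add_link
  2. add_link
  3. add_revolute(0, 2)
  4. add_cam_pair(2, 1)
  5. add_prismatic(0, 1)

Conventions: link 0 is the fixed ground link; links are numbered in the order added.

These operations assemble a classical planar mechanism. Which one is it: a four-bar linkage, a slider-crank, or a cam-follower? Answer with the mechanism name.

links: 3 (incl. ground); joints: 1 revolute, 1 prismatic, 1 higher (cam) pair, forming one closed loop
3 links, revolute + prismatic + higher pair in one loop → cam-follower

cam-follower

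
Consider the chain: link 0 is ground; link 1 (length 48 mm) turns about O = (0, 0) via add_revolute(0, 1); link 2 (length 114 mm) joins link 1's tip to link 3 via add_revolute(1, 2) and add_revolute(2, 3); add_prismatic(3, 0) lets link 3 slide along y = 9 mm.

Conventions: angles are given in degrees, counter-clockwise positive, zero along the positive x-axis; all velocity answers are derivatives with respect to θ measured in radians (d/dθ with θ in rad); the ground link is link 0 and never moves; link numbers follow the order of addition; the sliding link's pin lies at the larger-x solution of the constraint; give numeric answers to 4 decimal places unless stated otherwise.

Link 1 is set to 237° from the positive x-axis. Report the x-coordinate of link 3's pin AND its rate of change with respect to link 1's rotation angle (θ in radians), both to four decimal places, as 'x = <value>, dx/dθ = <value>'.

geometry: r = 48 mm, L = 114 mm, e = 9 mm
crank pin P = (r cos θ, r sin θ) = (-26.142674, -40.256187)
h = r sin θ − e = -40.256187 − 9 = -49.256187
x = r cos θ + √(L² − h²) = -26.142674 + 102.809669 = 76.666995
dx/dθ = −r sin θ − h·r cos θ/√(L² − h²) (θ in radians; h = -49.256187) = 27.731213

x = 76.6670, dx/dθ = 27.7312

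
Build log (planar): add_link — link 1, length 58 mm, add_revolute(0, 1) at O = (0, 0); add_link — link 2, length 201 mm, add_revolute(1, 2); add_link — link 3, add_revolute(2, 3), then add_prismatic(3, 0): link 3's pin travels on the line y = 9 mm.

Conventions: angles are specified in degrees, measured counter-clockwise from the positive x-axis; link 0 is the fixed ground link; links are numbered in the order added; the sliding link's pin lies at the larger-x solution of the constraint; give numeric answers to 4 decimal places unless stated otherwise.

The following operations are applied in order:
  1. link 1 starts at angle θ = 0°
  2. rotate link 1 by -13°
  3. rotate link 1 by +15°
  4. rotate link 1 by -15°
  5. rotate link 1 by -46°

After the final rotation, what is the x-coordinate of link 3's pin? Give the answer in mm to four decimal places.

geometry: r = 58 mm, L = 201 mm, e = 9 mm; θ starts at 0°
rotate link 1 by -13°: θ ← 0° -13° = -13°
rotate link 1 by +15°: θ ← -13° +15° = 2°
rotate link 1 by -15°: θ ← 2° -15° = -13°
rotate link 1 by -46°: θ ← -13° -46° = -59°
crank pin P = (r cos θ, r sin θ) = (29.872208, -49.715703)
h = r sin θ − e = -49.715703 − 9 = -58.715703
x = r cos θ + √(L² − h²) = 29.872208 + 192.232844 = 222.105052

222.1051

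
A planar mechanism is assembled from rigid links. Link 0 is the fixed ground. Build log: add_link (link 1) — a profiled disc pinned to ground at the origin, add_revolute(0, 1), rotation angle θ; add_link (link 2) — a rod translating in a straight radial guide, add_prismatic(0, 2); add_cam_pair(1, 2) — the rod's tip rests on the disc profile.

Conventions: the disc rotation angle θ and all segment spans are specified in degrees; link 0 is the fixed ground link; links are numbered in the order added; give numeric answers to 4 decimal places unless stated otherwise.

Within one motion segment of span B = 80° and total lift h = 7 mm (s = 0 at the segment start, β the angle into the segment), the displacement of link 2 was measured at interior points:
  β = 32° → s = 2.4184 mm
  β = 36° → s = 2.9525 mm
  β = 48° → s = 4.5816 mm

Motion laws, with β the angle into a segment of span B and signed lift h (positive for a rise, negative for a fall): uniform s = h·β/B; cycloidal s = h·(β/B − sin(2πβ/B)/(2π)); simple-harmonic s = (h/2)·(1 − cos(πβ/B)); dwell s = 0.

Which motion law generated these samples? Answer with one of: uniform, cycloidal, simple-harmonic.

candidates at β/B = r: uniform s = h·r (linear in β); cycloidal s = h·(r − sin(2πr)/(2π)); simple-harmonic s = (h/2)(1 − cos(πr))
β=32°: printed 2.4184 | uniform 2.8000, cycloidal 2.1452, simple-harmonic 2.4184
β=36°: printed 2.9525 | uniform 3.1500, cycloidal 2.8057, simple-harmonic 2.9525
β=48°: printed 4.5816 | uniform 4.2000, cycloidal 4.8548, simple-harmonic 4.5816
only one law matches every sample → simple-harmonic

simple-harmonic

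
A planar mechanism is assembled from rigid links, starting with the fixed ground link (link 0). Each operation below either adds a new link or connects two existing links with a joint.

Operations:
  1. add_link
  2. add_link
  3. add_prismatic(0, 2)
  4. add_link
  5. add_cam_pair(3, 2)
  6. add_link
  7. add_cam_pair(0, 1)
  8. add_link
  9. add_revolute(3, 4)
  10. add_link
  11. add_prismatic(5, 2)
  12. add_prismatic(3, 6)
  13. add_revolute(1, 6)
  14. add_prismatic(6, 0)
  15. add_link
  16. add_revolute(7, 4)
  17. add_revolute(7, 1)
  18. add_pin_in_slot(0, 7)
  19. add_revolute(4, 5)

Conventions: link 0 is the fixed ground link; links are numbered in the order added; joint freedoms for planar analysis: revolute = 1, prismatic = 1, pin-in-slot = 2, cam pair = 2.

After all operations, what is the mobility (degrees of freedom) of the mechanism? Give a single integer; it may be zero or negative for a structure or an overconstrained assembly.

(L,J1,J2)=(1,0,0); link0 fixed
link1: (2,0,0)
link2: (3,0,0)
P 0-2 [J1]: (3,1,0)
link3: (4,1,0)
C 3-2 [J2]: (4,1,1)
link4: (5,1,1)
C 0-1 [J2]: (5,1,2)
link5: (6,1,2)
R 3-4 [J1]: (6,2,2)
link6: (7,2,2)
P 5-2 [J1]: (7,3,2)
P 3-6 [J1]: (7,4,2)
R 1-6 [J1]: (7,5,2)
P 6-0 [J1]: (7,6,2)
link7: (8,6,2)
R 7-4 [J1]: (8,7,2)
R 7-1 [J1]: (8,8,2)
PS 0-7 [J2]: (8,8,3)
R 4-5 [J1]: (8,9,3)
Grübler: 3·7 − 2·9 − 3 = 0

M = 0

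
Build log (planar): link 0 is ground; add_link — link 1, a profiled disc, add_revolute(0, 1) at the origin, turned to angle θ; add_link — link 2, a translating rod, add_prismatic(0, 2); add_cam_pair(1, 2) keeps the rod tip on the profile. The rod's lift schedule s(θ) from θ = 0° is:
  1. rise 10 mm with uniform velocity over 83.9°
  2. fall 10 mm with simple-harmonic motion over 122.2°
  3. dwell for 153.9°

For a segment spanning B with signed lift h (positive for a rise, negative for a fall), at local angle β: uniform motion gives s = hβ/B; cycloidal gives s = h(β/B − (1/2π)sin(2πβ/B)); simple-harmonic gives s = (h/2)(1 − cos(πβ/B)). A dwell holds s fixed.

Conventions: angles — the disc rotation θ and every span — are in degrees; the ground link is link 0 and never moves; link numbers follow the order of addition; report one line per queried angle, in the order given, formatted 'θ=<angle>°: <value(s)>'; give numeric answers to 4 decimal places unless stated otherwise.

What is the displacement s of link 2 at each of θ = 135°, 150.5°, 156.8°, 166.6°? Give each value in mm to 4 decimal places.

seg 1 [0°–83.9°] uniform, h=10: full span → s += 10 → s = 10.0000
seg 2 [83.9°–206.1°] simple-harmonic, h=-10: θ=135° here. β=51.1, B=122.2. -10/2·(1 − cos(π·0.4182)) = -3.7287 → s = 6.2713
seg 2 [83.9°–206.1°] simple-harmonic, h=-10: θ=150.5° here. β=66.6, B=122.2. -10/2·(1 − cos(π·0.5450)) = -5.7046 → s = 4.2954
seg 2 [83.9°–206.1°] simple-harmonic, h=-10: θ=156.8° here. β=72.9, B=122.2. -10/2·(1 − cos(π·0.5966)) = -6.4937 → s = 3.5063
seg 2 [83.9°–206.1°] simple-harmonic, h=-10: θ=166.6° here. β=82.7, B=122.2. -10/2·(1 − cos(π·0.6768)) = -7.6360 → s = 2.3640

θ=135°: 6.2713
θ=150.5°: 4.2954
θ=156.8°: 3.5063
θ=166.6°: 2.3640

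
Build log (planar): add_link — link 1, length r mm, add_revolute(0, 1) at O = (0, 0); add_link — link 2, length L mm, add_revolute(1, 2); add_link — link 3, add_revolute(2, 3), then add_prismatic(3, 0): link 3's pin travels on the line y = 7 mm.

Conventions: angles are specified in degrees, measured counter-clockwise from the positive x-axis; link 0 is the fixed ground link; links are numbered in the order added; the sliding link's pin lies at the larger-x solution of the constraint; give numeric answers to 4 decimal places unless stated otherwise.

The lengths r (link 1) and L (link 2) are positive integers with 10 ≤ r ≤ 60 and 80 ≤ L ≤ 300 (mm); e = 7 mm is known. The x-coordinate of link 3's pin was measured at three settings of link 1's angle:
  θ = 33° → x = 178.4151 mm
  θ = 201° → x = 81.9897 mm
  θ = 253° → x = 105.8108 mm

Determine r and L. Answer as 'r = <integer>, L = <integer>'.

constraint per measurement: (x − r cos θ)² + (r sin θ − e)² = L²
subtracting the θ₁ and θ₂ equations cancels the r² and L² terms:
r = (x₁² − x₂²) / (2[(x₁cos θ₁ + e sin θ₁) − (x₂cos θ₂ + e sin θ₂)]) = 54.0000 → r = 54
L² = (x₁ − r cos θ₁)² + (r sin θ₁ − e)² = 18224.9995 → L = 135.0000 → L = 135
check at θ₃=253°: x = 105.8108 (printed 105.8108) ✓

r = 54, L = 135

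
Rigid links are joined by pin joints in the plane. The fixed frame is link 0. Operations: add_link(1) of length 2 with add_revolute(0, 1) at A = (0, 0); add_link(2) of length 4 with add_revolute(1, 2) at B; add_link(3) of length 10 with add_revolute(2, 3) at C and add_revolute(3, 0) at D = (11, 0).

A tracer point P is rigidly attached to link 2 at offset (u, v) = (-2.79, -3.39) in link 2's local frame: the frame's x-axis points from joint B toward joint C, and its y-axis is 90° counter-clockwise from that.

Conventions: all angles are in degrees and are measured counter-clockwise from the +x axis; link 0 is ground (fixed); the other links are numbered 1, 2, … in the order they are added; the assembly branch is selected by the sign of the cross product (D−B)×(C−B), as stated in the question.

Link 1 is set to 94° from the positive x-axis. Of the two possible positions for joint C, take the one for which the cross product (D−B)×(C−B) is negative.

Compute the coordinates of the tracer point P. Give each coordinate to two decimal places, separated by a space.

A=(0,0), D=(11.00,0)
B = A + 2.00·(cos94°, sin94°) = (-0.1395, 1.9951)
|BD| = 11.3168
circle(B,4.00) ∩ circle(D,10.00): a=1.9471, h=3.4941
  candidates: C₊=(2.3931,5.0913) cross=39.542; C₋=(1.1611,-1.7875) cross=-39.542
  branch - wants cross < 0 → take C=(1.1611,-1.7875) (cross=-39.542)
ex = (C−B)/|BC| = (0.3251,-0.9457); ey = (0.9457,0.3251)
P = B + -2.79·ex + -3.39·ey = (-4.2525,3.5313)

-4.25 3.53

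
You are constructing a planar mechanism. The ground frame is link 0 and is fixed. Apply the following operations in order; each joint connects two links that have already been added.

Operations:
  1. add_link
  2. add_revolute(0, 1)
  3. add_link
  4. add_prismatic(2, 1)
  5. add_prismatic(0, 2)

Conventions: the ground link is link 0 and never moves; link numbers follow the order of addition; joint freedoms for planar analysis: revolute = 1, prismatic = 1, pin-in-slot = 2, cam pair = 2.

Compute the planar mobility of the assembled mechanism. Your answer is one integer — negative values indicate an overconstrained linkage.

link 0 = ground. State L|J1|J2 = 1|0|0
+link1  2|0|0
R(0,1) f=1→J1  2|1|0
+link2  3|1|0
P(2,1) f=1→J1  3|2|0
P(0,2) f=1→J1  3|3|0
M = 3(3−1)−2·3−0 = 6−6−0 = 0

M = 0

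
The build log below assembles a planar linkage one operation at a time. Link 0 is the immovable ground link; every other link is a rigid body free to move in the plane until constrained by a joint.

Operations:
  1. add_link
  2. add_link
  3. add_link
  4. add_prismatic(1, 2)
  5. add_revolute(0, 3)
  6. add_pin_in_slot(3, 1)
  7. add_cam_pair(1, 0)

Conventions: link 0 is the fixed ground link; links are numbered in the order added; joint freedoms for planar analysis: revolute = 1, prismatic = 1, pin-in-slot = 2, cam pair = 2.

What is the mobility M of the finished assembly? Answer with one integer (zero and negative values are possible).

link 0 = ground. State L|J1|J2 = 1|0|0
+link1  2|0|0
+link2  3|0|0
+link3  4|0|0
P(1,2) f=1→J1  4|1|0
R(0,3) f=1→J1  4|2|0
PS(3,1) f=2→J2  4|2|1
C(1,0) f=2→J2  4|2|2
M = 3(4−1)−2·2−2 = 9−4−2 = 3

M = 3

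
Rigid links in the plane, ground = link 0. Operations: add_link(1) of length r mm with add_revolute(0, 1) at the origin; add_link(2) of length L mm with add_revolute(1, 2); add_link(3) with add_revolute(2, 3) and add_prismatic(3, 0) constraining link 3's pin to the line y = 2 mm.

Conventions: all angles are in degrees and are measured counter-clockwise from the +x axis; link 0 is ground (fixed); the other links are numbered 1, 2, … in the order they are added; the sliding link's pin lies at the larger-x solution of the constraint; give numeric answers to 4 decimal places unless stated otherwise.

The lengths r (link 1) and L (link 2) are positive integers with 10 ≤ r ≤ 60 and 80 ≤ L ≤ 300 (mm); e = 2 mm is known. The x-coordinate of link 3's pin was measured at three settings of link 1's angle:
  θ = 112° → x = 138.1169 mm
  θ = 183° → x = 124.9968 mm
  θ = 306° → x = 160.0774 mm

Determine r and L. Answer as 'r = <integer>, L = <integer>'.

constraint per measurement: (x − r cos θ)² + (r sin θ − e)² = L²
subtracting the θ₁ and θ₂ equations cancels the r² and L² terms:
r = (x₁² − x₂²) / (2[(x₁cos θ₁ + e sin θ₁) − (x₂cos θ₂ + e sin θ₂)]) = 23.0000 → r = 23
L² = (x₁ − r cos θ₁)² + (r sin θ₁ − e)² = 21903.9942 → L = 148.0000 → L = 148
check at θ₃=306°: x = 160.0774 (printed 160.0774) ✓

r = 23, L = 148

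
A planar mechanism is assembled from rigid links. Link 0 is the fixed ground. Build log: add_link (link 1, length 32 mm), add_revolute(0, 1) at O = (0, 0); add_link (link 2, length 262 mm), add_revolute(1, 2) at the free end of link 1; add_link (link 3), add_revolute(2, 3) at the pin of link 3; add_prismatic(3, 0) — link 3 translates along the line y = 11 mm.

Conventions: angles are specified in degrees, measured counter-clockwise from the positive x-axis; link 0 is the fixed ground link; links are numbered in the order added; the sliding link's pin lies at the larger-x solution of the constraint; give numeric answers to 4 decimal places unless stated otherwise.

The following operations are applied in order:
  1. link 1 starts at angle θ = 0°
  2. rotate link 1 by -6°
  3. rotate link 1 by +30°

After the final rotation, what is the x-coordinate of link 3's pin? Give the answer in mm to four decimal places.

geometry: r = 32 mm, L = 262 mm, e = 11 mm; θ starts at 0°
rotate link 1 by -6°: θ ← 0° -6° = -6°
rotate link 1 by +30°: θ ← -6° +30° = 24°
crank pin P = (r cos θ, r sin θ) = (29.233455, 13.015573)
h = r sin θ − e = 13.015573 − 11 = 2.015573
x = r cos θ + √(L² − h²) = 29.233455 + 261.992247 = 291.225702

291.2257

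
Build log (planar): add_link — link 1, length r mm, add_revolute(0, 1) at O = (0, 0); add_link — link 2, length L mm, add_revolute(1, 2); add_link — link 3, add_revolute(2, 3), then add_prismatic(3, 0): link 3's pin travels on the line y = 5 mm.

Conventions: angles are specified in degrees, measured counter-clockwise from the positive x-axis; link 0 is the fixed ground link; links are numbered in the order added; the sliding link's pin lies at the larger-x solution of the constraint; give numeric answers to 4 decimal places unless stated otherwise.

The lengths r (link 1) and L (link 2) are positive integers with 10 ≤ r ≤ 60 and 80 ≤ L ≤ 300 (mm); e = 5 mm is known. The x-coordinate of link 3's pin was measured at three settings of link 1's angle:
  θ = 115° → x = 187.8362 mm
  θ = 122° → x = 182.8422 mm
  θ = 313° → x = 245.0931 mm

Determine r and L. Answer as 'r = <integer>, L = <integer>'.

constraint per measurement: (x − r cos θ)² + (r sin θ − e)² = L²
subtracting the θ₁ and θ₂ equations cancels the r² and L² terms:
r = (x₁² − x₂²) / (2[(x₁cos θ₁ + e sin θ₁) − (x₂cos θ₂ + e sin θ₂)]) = 51.9994 → r = 52
L² = (x₁ − r cos θ₁)² + (r sin θ₁ − e)² = 45795.9908 → L = 214.0000 → L = 214
check at θ₃=313°: x = 245.0931 (printed 245.0931) ✓

r = 52, L = 214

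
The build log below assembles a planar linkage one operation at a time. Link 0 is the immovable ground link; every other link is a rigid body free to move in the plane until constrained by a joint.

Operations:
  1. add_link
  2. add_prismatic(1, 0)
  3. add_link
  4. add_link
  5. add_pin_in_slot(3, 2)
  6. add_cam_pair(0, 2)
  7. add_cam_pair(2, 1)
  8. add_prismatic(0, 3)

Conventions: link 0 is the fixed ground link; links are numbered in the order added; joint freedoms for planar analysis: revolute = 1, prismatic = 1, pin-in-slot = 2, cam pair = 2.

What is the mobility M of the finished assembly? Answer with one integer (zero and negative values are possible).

L=1 J1=0 J2=0
add link → L=2 J1=0 J2=0
P@1,0 dof=1 J1 → L=2 J1=1 J2=0
add link → L=3 J1=1 J2=0
add link → L=4 J1=1 J2=0
PS@3,2 dof=2 J2 → L=4 J1=1 J2=1
C@0,2 dof=2 J2 → L=4 J1=1 J2=2
C@2,1 dof=2 J2 → L=4 J1=1 J2=3
P@0,3 dof=1 J1 → L=4 J1=2 J2=3
M=3(L−1)−2J1−J2=3·3−2·2−3=2

M = 2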